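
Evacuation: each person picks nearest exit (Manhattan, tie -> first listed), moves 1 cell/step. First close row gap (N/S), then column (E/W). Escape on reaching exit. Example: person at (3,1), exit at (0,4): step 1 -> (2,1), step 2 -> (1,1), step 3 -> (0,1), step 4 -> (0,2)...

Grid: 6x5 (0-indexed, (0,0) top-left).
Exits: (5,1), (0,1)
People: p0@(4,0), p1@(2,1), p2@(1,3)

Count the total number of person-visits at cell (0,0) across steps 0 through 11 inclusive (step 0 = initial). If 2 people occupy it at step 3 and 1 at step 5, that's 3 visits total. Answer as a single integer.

Answer: 0

Derivation:
Step 0: p0@(4,0) p1@(2,1) p2@(1,3) -> at (0,0): 0 [-], cum=0
Step 1: p0@(5,0) p1@(1,1) p2@(0,3) -> at (0,0): 0 [-], cum=0
Step 2: p0@ESC p1@ESC p2@(0,2) -> at (0,0): 0 [-], cum=0
Step 3: p0@ESC p1@ESC p2@ESC -> at (0,0): 0 [-], cum=0
Total visits = 0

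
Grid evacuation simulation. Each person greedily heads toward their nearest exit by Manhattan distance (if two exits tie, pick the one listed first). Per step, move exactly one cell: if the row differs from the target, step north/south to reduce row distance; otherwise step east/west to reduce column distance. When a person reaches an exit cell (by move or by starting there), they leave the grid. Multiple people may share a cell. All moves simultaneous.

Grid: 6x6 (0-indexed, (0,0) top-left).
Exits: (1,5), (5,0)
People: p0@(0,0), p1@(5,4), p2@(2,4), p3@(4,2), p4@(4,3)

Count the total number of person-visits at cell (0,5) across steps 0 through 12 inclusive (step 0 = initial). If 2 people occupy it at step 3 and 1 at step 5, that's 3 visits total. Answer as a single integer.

Answer: 0

Derivation:
Step 0: p0@(0,0) p1@(5,4) p2@(2,4) p3@(4,2) p4@(4,3) -> at (0,5): 0 [-], cum=0
Step 1: p0@(1,0) p1@(5,3) p2@(1,4) p3@(5,2) p4@(5,3) -> at (0,5): 0 [-], cum=0
Step 2: p0@(2,0) p1@(5,2) p2@ESC p3@(5,1) p4@(5,2) -> at (0,5): 0 [-], cum=0
Step 3: p0@(3,0) p1@(5,1) p2@ESC p3@ESC p4@(5,1) -> at (0,5): 0 [-], cum=0
Step 4: p0@(4,0) p1@ESC p2@ESC p3@ESC p4@ESC -> at (0,5): 0 [-], cum=0
Step 5: p0@ESC p1@ESC p2@ESC p3@ESC p4@ESC -> at (0,5): 0 [-], cum=0
Total visits = 0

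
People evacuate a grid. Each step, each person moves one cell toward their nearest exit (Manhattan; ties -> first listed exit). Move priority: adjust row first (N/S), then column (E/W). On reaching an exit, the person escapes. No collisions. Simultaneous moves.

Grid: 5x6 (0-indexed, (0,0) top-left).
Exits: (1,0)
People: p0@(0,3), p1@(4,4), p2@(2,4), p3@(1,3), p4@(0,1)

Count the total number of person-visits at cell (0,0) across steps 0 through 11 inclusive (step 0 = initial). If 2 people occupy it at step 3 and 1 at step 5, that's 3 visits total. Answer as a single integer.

Answer: 0

Derivation:
Step 0: p0@(0,3) p1@(4,4) p2@(2,4) p3@(1,3) p4@(0,1) -> at (0,0): 0 [-], cum=0
Step 1: p0@(1,3) p1@(3,4) p2@(1,4) p3@(1,2) p4@(1,1) -> at (0,0): 0 [-], cum=0
Step 2: p0@(1,2) p1@(2,4) p2@(1,3) p3@(1,1) p4@ESC -> at (0,0): 0 [-], cum=0
Step 3: p0@(1,1) p1@(1,4) p2@(1,2) p3@ESC p4@ESC -> at (0,0): 0 [-], cum=0
Step 4: p0@ESC p1@(1,3) p2@(1,1) p3@ESC p4@ESC -> at (0,0): 0 [-], cum=0
Step 5: p0@ESC p1@(1,2) p2@ESC p3@ESC p4@ESC -> at (0,0): 0 [-], cum=0
Step 6: p0@ESC p1@(1,1) p2@ESC p3@ESC p4@ESC -> at (0,0): 0 [-], cum=0
Step 7: p0@ESC p1@ESC p2@ESC p3@ESC p4@ESC -> at (0,0): 0 [-], cum=0
Total visits = 0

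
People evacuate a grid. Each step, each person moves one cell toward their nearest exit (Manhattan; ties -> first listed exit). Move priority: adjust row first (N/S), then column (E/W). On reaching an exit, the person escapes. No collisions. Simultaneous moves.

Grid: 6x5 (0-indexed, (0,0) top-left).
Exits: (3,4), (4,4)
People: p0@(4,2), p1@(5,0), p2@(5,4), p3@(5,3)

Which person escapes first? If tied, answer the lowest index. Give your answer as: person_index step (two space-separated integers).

Answer: 2 1

Derivation:
Step 1: p0:(4,2)->(4,3) | p1:(5,0)->(4,0) | p2:(5,4)->(4,4)->EXIT | p3:(5,3)->(4,3)
Step 2: p0:(4,3)->(4,4)->EXIT | p1:(4,0)->(4,1) | p2:escaped | p3:(4,3)->(4,4)->EXIT
Step 3: p0:escaped | p1:(4,1)->(4,2) | p2:escaped | p3:escaped
Step 4: p0:escaped | p1:(4,2)->(4,3) | p2:escaped | p3:escaped
Step 5: p0:escaped | p1:(4,3)->(4,4)->EXIT | p2:escaped | p3:escaped
Exit steps: [2, 5, 1, 2]
First to escape: p2 at step 1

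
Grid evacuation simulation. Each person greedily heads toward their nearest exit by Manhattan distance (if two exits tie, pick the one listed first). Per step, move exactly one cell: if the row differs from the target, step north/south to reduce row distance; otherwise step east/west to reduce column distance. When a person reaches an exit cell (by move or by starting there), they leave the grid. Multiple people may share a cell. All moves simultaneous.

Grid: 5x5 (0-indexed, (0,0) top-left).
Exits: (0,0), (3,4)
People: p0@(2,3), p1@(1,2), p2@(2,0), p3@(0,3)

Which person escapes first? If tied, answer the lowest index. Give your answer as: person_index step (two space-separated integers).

Step 1: p0:(2,3)->(3,3) | p1:(1,2)->(0,2) | p2:(2,0)->(1,0) | p3:(0,3)->(0,2)
Step 2: p0:(3,3)->(3,4)->EXIT | p1:(0,2)->(0,1) | p2:(1,0)->(0,0)->EXIT | p3:(0,2)->(0,1)
Step 3: p0:escaped | p1:(0,1)->(0,0)->EXIT | p2:escaped | p3:(0,1)->(0,0)->EXIT
Exit steps: [2, 3, 2, 3]
First to escape: p0 at step 2

Answer: 0 2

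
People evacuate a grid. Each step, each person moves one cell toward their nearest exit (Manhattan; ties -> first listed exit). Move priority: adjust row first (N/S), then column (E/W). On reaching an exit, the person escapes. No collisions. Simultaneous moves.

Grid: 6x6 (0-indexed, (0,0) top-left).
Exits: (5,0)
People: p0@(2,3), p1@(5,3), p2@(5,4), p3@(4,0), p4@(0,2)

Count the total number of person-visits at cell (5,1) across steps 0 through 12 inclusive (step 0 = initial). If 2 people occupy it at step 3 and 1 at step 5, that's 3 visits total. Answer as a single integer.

Step 0: p0@(2,3) p1@(5,3) p2@(5,4) p3@(4,0) p4@(0,2) -> at (5,1): 0 [-], cum=0
Step 1: p0@(3,3) p1@(5,2) p2@(5,3) p3@ESC p4@(1,2) -> at (5,1): 0 [-], cum=0
Step 2: p0@(4,3) p1@(5,1) p2@(5,2) p3@ESC p4@(2,2) -> at (5,1): 1 [p1], cum=1
Step 3: p0@(5,3) p1@ESC p2@(5,1) p3@ESC p4@(3,2) -> at (5,1): 1 [p2], cum=2
Step 4: p0@(5,2) p1@ESC p2@ESC p3@ESC p4@(4,2) -> at (5,1): 0 [-], cum=2
Step 5: p0@(5,1) p1@ESC p2@ESC p3@ESC p4@(5,2) -> at (5,1): 1 [p0], cum=3
Step 6: p0@ESC p1@ESC p2@ESC p3@ESC p4@(5,1) -> at (5,1): 1 [p4], cum=4
Step 7: p0@ESC p1@ESC p2@ESC p3@ESC p4@ESC -> at (5,1): 0 [-], cum=4
Total visits = 4

Answer: 4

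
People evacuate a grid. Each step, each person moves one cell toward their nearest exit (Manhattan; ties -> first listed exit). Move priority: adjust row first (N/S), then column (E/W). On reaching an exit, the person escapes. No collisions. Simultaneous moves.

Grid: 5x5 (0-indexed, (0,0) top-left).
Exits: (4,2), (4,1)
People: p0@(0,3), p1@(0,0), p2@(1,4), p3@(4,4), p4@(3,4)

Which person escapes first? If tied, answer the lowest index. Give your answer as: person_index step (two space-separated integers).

Step 1: p0:(0,3)->(1,3) | p1:(0,0)->(1,0) | p2:(1,4)->(2,4) | p3:(4,4)->(4,3) | p4:(3,4)->(4,4)
Step 2: p0:(1,3)->(2,3) | p1:(1,0)->(2,0) | p2:(2,4)->(3,4) | p3:(4,3)->(4,2)->EXIT | p4:(4,4)->(4,3)
Step 3: p0:(2,3)->(3,3) | p1:(2,0)->(3,0) | p2:(3,4)->(4,4) | p3:escaped | p4:(4,3)->(4,2)->EXIT
Step 4: p0:(3,3)->(4,3) | p1:(3,0)->(4,0) | p2:(4,4)->(4,3) | p3:escaped | p4:escaped
Step 5: p0:(4,3)->(4,2)->EXIT | p1:(4,0)->(4,1)->EXIT | p2:(4,3)->(4,2)->EXIT | p3:escaped | p4:escaped
Exit steps: [5, 5, 5, 2, 3]
First to escape: p3 at step 2

Answer: 3 2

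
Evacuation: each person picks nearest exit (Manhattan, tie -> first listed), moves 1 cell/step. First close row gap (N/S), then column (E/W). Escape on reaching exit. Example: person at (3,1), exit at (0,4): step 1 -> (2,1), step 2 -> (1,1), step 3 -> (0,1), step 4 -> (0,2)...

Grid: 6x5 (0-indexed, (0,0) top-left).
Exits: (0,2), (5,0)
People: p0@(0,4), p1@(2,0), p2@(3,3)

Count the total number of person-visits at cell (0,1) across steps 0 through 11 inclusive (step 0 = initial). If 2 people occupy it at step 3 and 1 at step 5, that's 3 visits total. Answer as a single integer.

Step 0: p0@(0,4) p1@(2,0) p2@(3,3) -> at (0,1): 0 [-], cum=0
Step 1: p0@(0,3) p1@(3,0) p2@(2,3) -> at (0,1): 0 [-], cum=0
Step 2: p0@ESC p1@(4,0) p2@(1,3) -> at (0,1): 0 [-], cum=0
Step 3: p0@ESC p1@ESC p2@(0,3) -> at (0,1): 0 [-], cum=0
Step 4: p0@ESC p1@ESC p2@ESC -> at (0,1): 0 [-], cum=0
Total visits = 0

Answer: 0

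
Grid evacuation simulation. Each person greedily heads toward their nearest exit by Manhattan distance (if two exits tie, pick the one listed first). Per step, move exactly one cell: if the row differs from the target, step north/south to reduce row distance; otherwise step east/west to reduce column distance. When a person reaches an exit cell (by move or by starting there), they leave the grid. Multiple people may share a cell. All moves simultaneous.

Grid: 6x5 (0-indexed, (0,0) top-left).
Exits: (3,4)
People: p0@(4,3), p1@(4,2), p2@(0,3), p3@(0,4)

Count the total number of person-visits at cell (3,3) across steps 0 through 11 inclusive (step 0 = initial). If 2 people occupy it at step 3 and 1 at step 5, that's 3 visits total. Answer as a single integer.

Answer: 3

Derivation:
Step 0: p0@(4,3) p1@(4,2) p2@(0,3) p3@(0,4) -> at (3,3): 0 [-], cum=0
Step 1: p0@(3,3) p1@(3,2) p2@(1,3) p3@(1,4) -> at (3,3): 1 [p0], cum=1
Step 2: p0@ESC p1@(3,3) p2@(2,3) p3@(2,4) -> at (3,3): 1 [p1], cum=2
Step 3: p0@ESC p1@ESC p2@(3,3) p3@ESC -> at (3,3): 1 [p2], cum=3
Step 4: p0@ESC p1@ESC p2@ESC p3@ESC -> at (3,3): 0 [-], cum=3
Total visits = 3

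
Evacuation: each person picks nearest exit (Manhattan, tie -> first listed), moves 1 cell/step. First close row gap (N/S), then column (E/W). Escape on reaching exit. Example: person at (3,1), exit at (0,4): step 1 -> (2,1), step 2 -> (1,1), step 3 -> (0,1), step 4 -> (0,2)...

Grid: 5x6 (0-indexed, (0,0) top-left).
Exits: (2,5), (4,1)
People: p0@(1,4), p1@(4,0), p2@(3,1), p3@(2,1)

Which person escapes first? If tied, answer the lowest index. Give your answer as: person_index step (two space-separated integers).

Step 1: p0:(1,4)->(2,4) | p1:(4,0)->(4,1)->EXIT | p2:(3,1)->(4,1)->EXIT | p3:(2,1)->(3,1)
Step 2: p0:(2,4)->(2,5)->EXIT | p1:escaped | p2:escaped | p3:(3,1)->(4,1)->EXIT
Exit steps: [2, 1, 1, 2]
First to escape: p1 at step 1

Answer: 1 1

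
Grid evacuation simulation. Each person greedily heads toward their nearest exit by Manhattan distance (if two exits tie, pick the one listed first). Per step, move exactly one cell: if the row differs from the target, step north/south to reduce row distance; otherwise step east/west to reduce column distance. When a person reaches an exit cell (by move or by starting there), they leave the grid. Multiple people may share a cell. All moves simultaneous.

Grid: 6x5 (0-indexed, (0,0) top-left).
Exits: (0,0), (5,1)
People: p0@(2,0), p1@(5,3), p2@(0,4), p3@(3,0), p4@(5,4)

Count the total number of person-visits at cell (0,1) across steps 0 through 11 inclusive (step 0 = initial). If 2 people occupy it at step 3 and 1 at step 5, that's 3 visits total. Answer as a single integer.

Answer: 1

Derivation:
Step 0: p0@(2,0) p1@(5,3) p2@(0,4) p3@(3,0) p4@(5,4) -> at (0,1): 0 [-], cum=0
Step 1: p0@(1,0) p1@(5,2) p2@(0,3) p3@(2,0) p4@(5,3) -> at (0,1): 0 [-], cum=0
Step 2: p0@ESC p1@ESC p2@(0,2) p3@(1,0) p4@(5,2) -> at (0,1): 0 [-], cum=0
Step 3: p0@ESC p1@ESC p2@(0,1) p3@ESC p4@ESC -> at (0,1): 1 [p2], cum=1
Step 4: p0@ESC p1@ESC p2@ESC p3@ESC p4@ESC -> at (0,1): 0 [-], cum=1
Total visits = 1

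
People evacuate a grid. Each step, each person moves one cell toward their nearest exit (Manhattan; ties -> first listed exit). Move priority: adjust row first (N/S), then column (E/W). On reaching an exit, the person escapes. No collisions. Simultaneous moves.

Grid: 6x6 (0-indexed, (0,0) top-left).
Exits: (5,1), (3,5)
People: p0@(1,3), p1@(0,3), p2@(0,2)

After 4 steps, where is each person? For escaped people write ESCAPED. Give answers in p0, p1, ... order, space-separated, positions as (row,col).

Step 1: p0:(1,3)->(2,3) | p1:(0,3)->(1,3) | p2:(0,2)->(1,2)
Step 2: p0:(2,3)->(3,3) | p1:(1,3)->(2,3) | p2:(1,2)->(2,2)
Step 3: p0:(3,3)->(3,4) | p1:(2,3)->(3,3) | p2:(2,2)->(3,2)
Step 4: p0:(3,4)->(3,5)->EXIT | p1:(3,3)->(3,4) | p2:(3,2)->(4,2)

ESCAPED (3,4) (4,2)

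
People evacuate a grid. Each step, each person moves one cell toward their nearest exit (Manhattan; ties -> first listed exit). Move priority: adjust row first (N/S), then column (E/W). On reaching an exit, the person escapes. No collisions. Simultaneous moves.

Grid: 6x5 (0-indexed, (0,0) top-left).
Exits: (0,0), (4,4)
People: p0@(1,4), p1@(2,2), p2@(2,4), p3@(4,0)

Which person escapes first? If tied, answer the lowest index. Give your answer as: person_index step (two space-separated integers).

Step 1: p0:(1,4)->(2,4) | p1:(2,2)->(1,2) | p2:(2,4)->(3,4) | p3:(4,0)->(3,0)
Step 2: p0:(2,4)->(3,4) | p1:(1,2)->(0,2) | p2:(3,4)->(4,4)->EXIT | p3:(3,0)->(2,0)
Step 3: p0:(3,4)->(4,4)->EXIT | p1:(0,2)->(0,1) | p2:escaped | p3:(2,0)->(1,0)
Step 4: p0:escaped | p1:(0,1)->(0,0)->EXIT | p2:escaped | p3:(1,0)->(0,0)->EXIT
Exit steps: [3, 4, 2, 4]
First to escape: p2 at step 2

Answer: 2 2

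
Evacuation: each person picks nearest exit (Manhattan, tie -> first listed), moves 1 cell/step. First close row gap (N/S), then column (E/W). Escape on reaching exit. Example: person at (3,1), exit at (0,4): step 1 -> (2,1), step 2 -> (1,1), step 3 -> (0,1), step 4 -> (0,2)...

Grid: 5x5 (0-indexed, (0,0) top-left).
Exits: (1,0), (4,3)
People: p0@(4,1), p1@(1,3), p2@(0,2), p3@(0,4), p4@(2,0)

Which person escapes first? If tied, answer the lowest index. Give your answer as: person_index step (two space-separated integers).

Answer: 4 1

Derivation:
Step 1: p0:(4,1)->(4,2) | p1:(1,3)->(1,2) | p2:(0,2)->(1,2) | p3:(0,4)->(1,4) | p4:(2,0)->(1,0)->EXIT
Step 2: p0:(4,2)->(4,3)->EXIT | p1:(1,2)->(1,1) | p2:(1,2)->(1,1) | p3:(1,4)->(1,3) | p4:escaped
Step 3: p0:escaped | p1:(1,1)->(1,0)->EXIT | p2:(1,1)->(1,0)->EXIT | p3:(1,3)->(1,2) | p4:escaped
Step 4: p0:escaped | p1:escaped | p2:escaped | p3:(1,2)->(1,1) | p4:escaped
Step 5: p0:escaped | p1:escaped | p2:escaped | p3:(1,1)->(1,0)->EXIT | p4:escaped
Exit steps: [2, 3, 3, 5, 1]
First to escape: p4 at step 1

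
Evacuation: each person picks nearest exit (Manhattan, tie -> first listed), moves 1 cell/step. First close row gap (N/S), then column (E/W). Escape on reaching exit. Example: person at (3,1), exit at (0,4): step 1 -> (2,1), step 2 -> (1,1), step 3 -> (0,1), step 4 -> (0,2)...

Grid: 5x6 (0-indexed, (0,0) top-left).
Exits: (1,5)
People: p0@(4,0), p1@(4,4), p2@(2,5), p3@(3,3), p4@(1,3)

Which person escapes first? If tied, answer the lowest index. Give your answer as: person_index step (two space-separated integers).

Answer: 2 1

Derivation:
Step 1: p0:(4,0)->(3,0) | p1:(4,4)->(3,4) | p2:(2,5)->(1,5)->EXIT | p3:(3,3)->(2,3) | p4:(1,3)->(1,4)
Step 2: p0:(3,0)->(2,0) | p1:(3,4)->(2,4) | p2:escaped | p3:(2,3)->(1,3) | p4:(1,4)->(1,5)->EXIT
Step 3: p0:(2,0)->(1,0) | p1:(2,4)->(1,4) | p2:escaped | p3:(1,3)->(1,4) | p4:escaped
Step 4: p0:(1,0)->(1,1) | p1:(1,4)->(1,5)->EXIT | p2:escaped | p3:(1,4)->(1,5)->EXIT | p4:escaped
Step 5: p0:(1,1)->(1,2) | p1:escaped | p2:escaped | p3:escaped | p4:escaped
Step 6: p0:(1,2)->(1,3) | p1:escaped | p2:escaped | p3:escaped | p4:escaped
Step 7: p0:(1,3)->(1,4) | p1:escaped | p2:escaped | p3:escaped | p4:escaped
Step 8: p0:(1,4)->(1,5)->EXIT | p1:escaped | p2:escaped | p3:escaped | p4:escaped
Exit steps: [8, 4, 1, 4, 2]
First to escape: p2 at step 1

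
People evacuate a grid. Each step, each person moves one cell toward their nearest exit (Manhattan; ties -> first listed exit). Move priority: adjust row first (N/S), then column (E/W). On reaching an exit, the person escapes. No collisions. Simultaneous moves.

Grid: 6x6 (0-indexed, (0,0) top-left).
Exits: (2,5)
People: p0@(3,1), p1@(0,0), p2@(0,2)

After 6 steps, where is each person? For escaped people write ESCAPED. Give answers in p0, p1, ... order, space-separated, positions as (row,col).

Step 1: p0:(3,1)->(2,1) | p1:(0,0)->(1,0) | p2:(0,2)->(1,2)
Step 2: p0:(2,1)->(2,2) | p1:(1,0)->(2,0) | p2:(1,2)->(2,2)
Step 3: p0:(2,2)->(2,3) | p1:(2,0)->(2,1) | p2:(2,2)->(2,3)
Step 4: p0:(2,3)->(2,4) | p1:(2,1)->(2,2) | p2:(2,3)->(2,4)
Step 5: p0:(2,4)->(2,5)->EXIT | p1:(2,2)->(2,3) | p2:(2,4)->(2,5)->EXIT
Step 6: p0:escaped | p1:(2,3)->(2,4) | p2:escaped

ESCAPED (2,4) ESCAPED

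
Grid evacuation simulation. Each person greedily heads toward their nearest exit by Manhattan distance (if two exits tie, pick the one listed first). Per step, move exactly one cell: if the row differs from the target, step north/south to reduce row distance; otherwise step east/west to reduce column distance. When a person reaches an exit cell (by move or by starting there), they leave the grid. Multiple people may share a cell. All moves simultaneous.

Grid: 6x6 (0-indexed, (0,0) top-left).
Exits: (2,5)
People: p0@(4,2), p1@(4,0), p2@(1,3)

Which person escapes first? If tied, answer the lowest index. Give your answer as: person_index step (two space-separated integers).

Step 1: p0:(4,2)->(3,2) | p1:(4,0)->(3,0) | p2:(1,3)->(2,3)
Step 2: p0:(3,2)->(2,2) | p1:(3,0)->(2,0) | p2:(2,3)->(2,4)
Step 3: p0:(2,2)->(2,3) | p1:(2,0)->(2,1) | p2:(2,4)->(2,5)->EXIT
Step 4: p0:(2,3)->(2,4) | p1:(2,1)->(2,2) | p2:escaped
Step 5: p0:(2,4)->(2,5)->EXIT | p1:(2,2)->(2,3) | p2:escaped
Step 6: p0:escaped | p1:(2,3)->(2,4) | p2:escaped
Step 7: p0:escaped | p1:(2,4)->(2,5)->EXIT | p2:escaped
Exit steps: [5, 7, 3]
First to escape: p2 at step 3

Answer: 2 3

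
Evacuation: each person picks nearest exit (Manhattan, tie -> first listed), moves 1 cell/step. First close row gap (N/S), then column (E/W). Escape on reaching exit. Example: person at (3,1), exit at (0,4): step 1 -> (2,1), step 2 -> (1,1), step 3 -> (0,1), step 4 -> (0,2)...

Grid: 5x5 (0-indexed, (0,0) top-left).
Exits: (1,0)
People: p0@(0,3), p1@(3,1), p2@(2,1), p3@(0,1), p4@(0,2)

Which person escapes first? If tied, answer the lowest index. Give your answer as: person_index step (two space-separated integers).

Answer: 2 2

Derivation:
Step 1: p0:(0,3)->(1,3) | p1:(3,1)->(2,1) | p2:(2,1)->(1,1) | p3:(0,1)->(1,1) | p4:(0,2)->(1,2)
Step 2: p0:(1,3)->(1,2) | p1:(2,1)->(1,1) | p2:(1,1)->(1,0)->EXIT | p3:(1,1)->(1,0)->EXIT | p4:(1,2)->(1,1)
Step 3: p0:(1,2)->(1,1) | p1:(1,1)->(1,0)->EXIT | p2:escaped | p3:escaped | p4:(1,1)->(1,0)->EXIT
Step 4: p0:(1,1)->(1,0)->EXIT | p1:escaped | p2:escaped | p3:escaped | p4:escaped
Exit steps: [4, 3, 2, 2, 3]
First to escape: p2 at step 2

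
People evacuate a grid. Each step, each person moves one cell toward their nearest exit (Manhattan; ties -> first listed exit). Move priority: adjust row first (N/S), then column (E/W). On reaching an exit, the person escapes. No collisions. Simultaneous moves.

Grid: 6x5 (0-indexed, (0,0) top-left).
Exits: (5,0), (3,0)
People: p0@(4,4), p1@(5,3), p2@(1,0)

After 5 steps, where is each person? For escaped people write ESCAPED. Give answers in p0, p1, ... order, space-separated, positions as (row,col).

Step 1: p0:(4,4)->(5,4) | p1:(5,3)->(5,2) | p2:(1,0)->(2,0)
Step 2: p0:(5,4)->(5,3) | p1:(5,2)->(5,1) | p2:(2,0)->(3,0)->EXIT
Step 3: p0:(5,3)->(5,2) | p1:(5,1)->(5,0)->EXIT | p2:escaped
Step 4: p0:(5,2)->(5,1) | p1:escaped | p2:escaped
Step 5: p0:(5,1)->(5,0)->EXIT | p1:escaped | p2:escaped

ESCAPED ESCAPED ESCAPED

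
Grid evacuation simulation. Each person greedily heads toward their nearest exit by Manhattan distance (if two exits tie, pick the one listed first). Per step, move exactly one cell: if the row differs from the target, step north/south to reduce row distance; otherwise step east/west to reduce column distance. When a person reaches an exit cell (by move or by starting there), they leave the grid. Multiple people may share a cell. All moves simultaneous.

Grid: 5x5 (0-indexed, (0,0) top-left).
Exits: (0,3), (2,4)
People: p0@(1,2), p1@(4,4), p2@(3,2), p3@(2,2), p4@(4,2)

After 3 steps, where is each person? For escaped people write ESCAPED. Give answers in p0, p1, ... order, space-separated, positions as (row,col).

Step 1: p0:(1,2)->(0,2) | p1:(4,4)->(3,4) | p2:(3,2)->(2,2) | p3:(2,2)->(2,3) | p4:(4,2)->(3,2)
Step 2: p0:(0,2)->(0,3)->EXIT | p1:(3,4)->(2,4)->EXIT | p2:(2,2)->(2,3) | p3:(2,3)->(2,4)->EXIT | p4:(3,2)->(2,2)
Step 3: p0:escaped | p1:escaped | p2:(2,3)->(2,4)->EXIT | p3:escaped | p4:(2,2)->(2,3)

ESCAPED ESCAPED ESCAPED ESCAPED (2,3)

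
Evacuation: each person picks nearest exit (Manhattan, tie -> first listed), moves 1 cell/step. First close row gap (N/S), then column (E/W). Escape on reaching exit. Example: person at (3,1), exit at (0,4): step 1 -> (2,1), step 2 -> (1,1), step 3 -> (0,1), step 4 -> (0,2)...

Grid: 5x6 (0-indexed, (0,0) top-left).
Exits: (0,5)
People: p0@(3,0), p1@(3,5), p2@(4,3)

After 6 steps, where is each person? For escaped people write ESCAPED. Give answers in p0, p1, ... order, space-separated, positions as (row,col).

Step 1: p0:(3,0)->(2,0) | p1:(3,5)->(2,5) | p2:(4,3)->(3,3)
Step 2: p0:(2,0)->(1,0) | p1:(2,5)->(1,5) | p2:(3,3)->(2,3)
Step 3: p0:(1,0)->(0,0) | p1:(1,5)->(0,5)->EXIT | p2:(2,3)->(1,3)
Step 4: p0:(0,0)->(0,1) | p1:escaped | p2:(1,3)->(0,3)
Step 5: p0:(0,1)->(0,2) | p1:escaped | p2:(0,3)->(0,4)
Step 6: p0:(0,2)->(0,3) | p1:escaped | p2:(0,4)->(0,5)->EXIT

(0,3) ESCAPED ESCAPED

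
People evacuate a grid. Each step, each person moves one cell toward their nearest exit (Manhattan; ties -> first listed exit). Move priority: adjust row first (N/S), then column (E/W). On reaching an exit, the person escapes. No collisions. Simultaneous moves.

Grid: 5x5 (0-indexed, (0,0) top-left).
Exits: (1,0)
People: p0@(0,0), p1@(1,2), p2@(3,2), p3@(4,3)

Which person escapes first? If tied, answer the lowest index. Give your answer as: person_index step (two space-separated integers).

Answer: 0 1

Derivation:
Step 1: p0:(0,0)->(1,0)->EXIT | p1:(1,2)->(1,1) | p2:(3,2)->(2,2) | p3:(4,3)->(3,3)
Step 2: p0:escaped | p1:(1,1)->(1,0)->EXIT | p2:(2,2)->(1,2) | p3:(3,3)->(2,3)
Step 3: p0:escaped | p1:escaped | p2:(1,2)->(1,1) | p3:(2,3)->(1,3)
Step 4: p0:escaped | p1:escaped | p2:(1,1)->(1,0)->EXIT | p3:(1,3)->(1,2)
Step 5: p0:escaped | p1:escaped | p2:escaped | p3:(1,2)->(1,1)
Step 6: p0:escaped | p1:escaped | p2:escaped | p3:(1,1)->(1,0)->EXIT
Exit steps: [1, 2, 4, 6]
First to escape: p0 at step 1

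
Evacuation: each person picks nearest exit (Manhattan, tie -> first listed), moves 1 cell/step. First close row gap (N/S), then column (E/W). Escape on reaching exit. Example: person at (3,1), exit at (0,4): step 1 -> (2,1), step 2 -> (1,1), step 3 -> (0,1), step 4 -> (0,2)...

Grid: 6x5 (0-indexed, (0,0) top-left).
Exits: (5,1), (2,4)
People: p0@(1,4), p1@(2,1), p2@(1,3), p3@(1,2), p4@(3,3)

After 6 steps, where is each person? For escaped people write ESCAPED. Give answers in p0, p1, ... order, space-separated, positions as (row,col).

Step 1: p0:(1,4)->(2,4)->EXIT | p1:(2,1)->(3,1) | p2:(1,3)->(2,3) | p3:(1,2)->(2,2) | p4:(3,3)->(2,3)
Step 2: p0:escaped | p1:(3,1)->(4,1) | p2:(2,3)->(2,4)->EXIT | p3:(2,2)->(2,3) | p4:(2,3)->(2,4)->EXIT
Step 3: p0:escaped | p1:(4,1)->(5,1)->EXIT | p2:escaped | p3:(2,3)->(2,4)->EXIT | p4:escaped

ESCAPED ESCAPED ESCAPED ESCAPED ESCAPED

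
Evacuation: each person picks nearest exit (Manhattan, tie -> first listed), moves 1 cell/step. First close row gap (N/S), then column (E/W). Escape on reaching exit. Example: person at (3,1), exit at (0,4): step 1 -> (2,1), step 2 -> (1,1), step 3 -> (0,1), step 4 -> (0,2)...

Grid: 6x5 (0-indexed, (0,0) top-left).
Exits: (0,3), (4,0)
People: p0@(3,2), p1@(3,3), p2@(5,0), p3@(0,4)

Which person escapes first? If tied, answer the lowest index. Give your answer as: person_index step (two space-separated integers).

Answer: 2 1

Derivation:
Step 1: p0:(3,2)->(4,2) | p1:(3,3)->(2,3) | p2:(5,0)->(4,0)->EXIT | p3:(0,4)->(0,3)->EXIT
Step 2: p0:(4,2)->(4,1) | p1:(2,3)->(1,3) | p2:escaped | p3:escaped
Step 3: p0:(4,1)->(4,0)->EXIT | p1:(1,3)->(0,3)->EXIT | p2:escaped | p3:escaped
Exit steps: [3, 3, 1, 1]
First to escape: p2 at step 1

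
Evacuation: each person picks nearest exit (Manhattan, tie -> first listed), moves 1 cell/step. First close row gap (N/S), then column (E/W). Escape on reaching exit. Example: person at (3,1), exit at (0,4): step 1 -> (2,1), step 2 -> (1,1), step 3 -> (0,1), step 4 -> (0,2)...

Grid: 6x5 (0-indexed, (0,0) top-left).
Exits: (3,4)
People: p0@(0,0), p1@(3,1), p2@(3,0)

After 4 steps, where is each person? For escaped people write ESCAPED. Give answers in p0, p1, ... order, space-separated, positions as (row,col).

Step 1: p0:(0,0)->(1,0) | p1:(3,1)->(3,2) | p2:(3,0)->(3,1)
Step 2: p0:(1,0)->(2,0) | p1:(3,2)->(3,3) | p2:(3,1)->(3,2)
Step 3: p0:(2,0)->(3,0) | p1:(3,3)->(3,4)->EXIT | p2:(3,2)->(3,3)
Step 4: p0:(3,0)->(3,1) | p1:escaped | p2:(3,3)->(3,4)->EXIT

(3,1) ESCAPED ESCAPED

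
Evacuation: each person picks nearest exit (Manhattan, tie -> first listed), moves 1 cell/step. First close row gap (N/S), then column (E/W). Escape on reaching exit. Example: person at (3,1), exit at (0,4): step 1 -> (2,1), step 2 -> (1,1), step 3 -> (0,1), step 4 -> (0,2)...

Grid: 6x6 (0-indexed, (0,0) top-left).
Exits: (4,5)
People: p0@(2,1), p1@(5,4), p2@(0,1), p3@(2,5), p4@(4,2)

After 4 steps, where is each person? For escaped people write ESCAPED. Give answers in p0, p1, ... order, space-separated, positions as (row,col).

Step 1: p0:(2,1)->(3,1) | p1:(5,4)->(4,4) | p2:(0,1)->(1,1) | p3:(2,5)->(3,5) | p4:(4,2)->(4,3)
Step 2: p0:(3,1)->(4,1) | p1:(4,4)->(4,5)->EXIT | p2:(1,1)->(2,1) | p3:(3,5)->(4,5)->EXIT | p4:(4,3)->(4,4)
Step 3: p0:(4,1)->(4,2) | p1:escaped | p2:(2,1)->(3,1) | p3:escaped | p4:(4,4)->(4,5)->EXIT
Step 4: p0:(4,2)->(4,3) | p1:escaped | p2:(3,1)->(4,1) | p3:escaped | p4:escaped

(4,3) ESCAPED (4,1) ESCAPED ESCAPED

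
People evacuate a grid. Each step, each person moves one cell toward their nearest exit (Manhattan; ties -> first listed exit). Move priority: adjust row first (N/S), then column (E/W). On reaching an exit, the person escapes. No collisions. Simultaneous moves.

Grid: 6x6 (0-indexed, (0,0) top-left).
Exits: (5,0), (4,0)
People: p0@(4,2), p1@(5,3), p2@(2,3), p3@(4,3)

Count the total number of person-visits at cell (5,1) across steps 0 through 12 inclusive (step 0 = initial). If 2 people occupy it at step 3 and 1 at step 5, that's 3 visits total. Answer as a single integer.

Step 0: p0@(4,2) p1@(5,3) p2@(2,3) p3@(4,3) -> at (5,1): 0 [-], cum=0
Step 1: p0@(4,1) p1@(5,2) p2@(3,3) p3@(4,2) -> at (5,1): 0 [-], cum=0
Step 2: p0@ESC p1@(5,1) p2@(4,3) p3@(4,1) -> at (5,1): 1 [p1], cum=1
Step 3: p0@ESC p1@ESC p2@(4,2) p3@ESC -> at (5,1): 0 [-], cum=1
Step 4: p0@ESC p1@ESC p2@(4,1) p3@ESC -> at (5,1): 0 [-], cum=1
Step 5: p0@ESC p1@ESC p2@ESC p3@ESC -> at (5,1): 0 [-], cum=1
Total visits = 1

Answer: 1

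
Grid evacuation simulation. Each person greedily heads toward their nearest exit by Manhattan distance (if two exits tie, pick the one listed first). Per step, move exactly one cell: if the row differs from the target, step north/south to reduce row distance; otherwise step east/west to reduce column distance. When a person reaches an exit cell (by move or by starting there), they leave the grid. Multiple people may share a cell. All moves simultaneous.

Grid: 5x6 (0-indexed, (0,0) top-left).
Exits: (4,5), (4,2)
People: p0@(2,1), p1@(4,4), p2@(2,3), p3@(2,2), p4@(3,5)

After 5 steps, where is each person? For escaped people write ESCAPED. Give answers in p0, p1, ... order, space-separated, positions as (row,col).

Step 1: p0:(2,1)->(3,1) | p1:(4,4)->(4,5)->EXIT | p2:(2,3)->(3,3) | p3:(2,2)->(3,2) | p4:(3,5)->(4,5)->EXIT
Step 2: p0:(3,1)->(4,1) | p1:escaped | p2:(3,3)->(4,3) | p3:(3,2)->(4,2)->EXIT | p4:escaped
Step 3: p0:(4,1)->(4,2)->EXIT | p1:escaped | p2:(4,3)->(4,2)->EXIT | p3:escaped | p4:escaped

ESCAPED ESCAPED ESCAPED ESCAPED ESCAPED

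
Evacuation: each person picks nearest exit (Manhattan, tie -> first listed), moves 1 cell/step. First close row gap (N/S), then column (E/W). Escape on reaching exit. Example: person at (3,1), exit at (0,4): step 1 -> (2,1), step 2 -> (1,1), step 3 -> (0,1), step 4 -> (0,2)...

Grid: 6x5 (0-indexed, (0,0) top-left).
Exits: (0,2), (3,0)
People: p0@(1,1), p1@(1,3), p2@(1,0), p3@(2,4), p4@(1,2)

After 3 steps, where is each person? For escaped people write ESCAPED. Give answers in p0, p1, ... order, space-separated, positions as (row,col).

Step 1: p0:(1,1)->(0,1) | p1:(1,3)->(0,3) | p2:(1,0)->(2,0) | p3:(2,4)->(1,4) | p4:(1,2)->(0,2)->EXIT
Step 2: p0:(0,1)->(0,2)->EXIT | p1:(0,3)->(0,2)->EXIT | p2:(2,0)->(3,0)->EXIT | p3:(1,4)->(0,4) | p4:escaped
Step 3: p0:escaped | p1:escaped | p2:escaped | p3:(0,4)->(0,3) | p4:escaped

ESCAPED ESCAPED ESCAPED (0,3) ESCAPED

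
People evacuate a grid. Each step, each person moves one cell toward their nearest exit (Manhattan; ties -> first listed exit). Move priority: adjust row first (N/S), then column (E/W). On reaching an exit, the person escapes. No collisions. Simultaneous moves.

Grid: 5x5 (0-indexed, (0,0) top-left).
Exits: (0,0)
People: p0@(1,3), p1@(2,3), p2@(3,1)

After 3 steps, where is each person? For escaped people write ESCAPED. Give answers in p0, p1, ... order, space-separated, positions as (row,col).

Step 1: p0:(1,3)->(0,3) | p1:(2,3)->(1,3) | p2:(3,1)->(2,1)
Step 2: p0:(0,3)->(0,2) | p1:(1,3)->(0,3) | p2:(2,1)->(1,1)
Step 3: p0:(0,2)->(0,1) | p1:(0,3)->(0,2) | p2:(1,1)->(0,1)

(0,1) (0,2) (0,1)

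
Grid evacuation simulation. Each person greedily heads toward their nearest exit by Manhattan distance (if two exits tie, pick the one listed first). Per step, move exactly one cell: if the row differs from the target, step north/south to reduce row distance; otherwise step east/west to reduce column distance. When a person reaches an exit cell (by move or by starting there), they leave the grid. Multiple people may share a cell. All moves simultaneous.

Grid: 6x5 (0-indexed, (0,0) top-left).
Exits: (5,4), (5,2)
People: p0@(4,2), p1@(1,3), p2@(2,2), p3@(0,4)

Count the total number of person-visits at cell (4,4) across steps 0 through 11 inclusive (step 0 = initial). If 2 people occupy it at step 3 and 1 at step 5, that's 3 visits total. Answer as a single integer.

Answer: 1

Derivation:
Step 0: p0@(4,2) p1@(1,3) p2@(2,2) p3@(0,4) -> at (4,4): 0 [-], cum=0
Step 1: p0@ESC p1@(2,3) p2@(3,2) p3@(1,4) -> at (4,4): 0 [-], cum=0
Step 2: p0@ESC p1@(3,3) p2@(4,2) p3@(2,4) -> at (4,4): 0 [-], cum=0
Step 3: p0@ESC p1@(4,3) p2@ESC p3@(3,4) -> at (4,4): 0 [-], cum=0
Step 4: p0@ESC p1@(5,3) p2@ESC p3@(4,4) -> at (4,4): 1 [p3], cum=1
Step 5: p0@ESC p1@ESC p2@ESC p3@ESC -> at (4,4): 0 [-], cum=1
Total visits = 1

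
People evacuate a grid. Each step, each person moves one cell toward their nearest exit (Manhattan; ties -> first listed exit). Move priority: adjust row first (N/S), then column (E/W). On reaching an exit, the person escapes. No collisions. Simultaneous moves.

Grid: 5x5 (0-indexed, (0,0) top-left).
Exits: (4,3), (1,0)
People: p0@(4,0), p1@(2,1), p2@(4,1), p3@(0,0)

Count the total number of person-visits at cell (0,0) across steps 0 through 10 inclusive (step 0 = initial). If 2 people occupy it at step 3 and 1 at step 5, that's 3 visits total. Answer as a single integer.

Step 0: p0@(4,0) p1@(2,1) p2@(4,1) p3@(0,0) -> at (0,0): 1 [p3], cum=1
Step 1: p0@(4,1) p1@(1,1) p2@(4,2) p3@ESC -> at (0,0): 0 [-], cum=1
Step 2: p0@(4,2) p1@ESC p2@ESC p3@ESC -> at (0,0): 0 [-], cum=1
Step 3: p0@ESC p1@ESC p2@ESC p3@ESC -> at (0,0): 0 [-], cum=1
Total visits = 1

Answer: 1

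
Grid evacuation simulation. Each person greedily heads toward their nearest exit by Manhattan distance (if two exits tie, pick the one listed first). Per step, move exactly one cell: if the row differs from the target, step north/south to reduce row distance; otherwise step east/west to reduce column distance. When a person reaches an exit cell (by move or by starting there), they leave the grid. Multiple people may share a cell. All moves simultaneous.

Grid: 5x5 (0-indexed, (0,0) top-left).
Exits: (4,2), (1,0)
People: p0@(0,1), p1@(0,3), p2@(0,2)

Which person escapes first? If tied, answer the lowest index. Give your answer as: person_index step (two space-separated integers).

Answer: 0 2

Derivation:
Step 1: p0:(0,1)->(1,1) | p1:(0,3)->(1,3) | p2:(0,2)->(1,2)
Step 2: p0:(1,1)->(1,0)->EXIT | p1:(1,3)->(1,2) | p2:(1,2)->(1,1)
Step 3: p0:escaped | p1:(1,2)->(1,1) | p2:(1,1)->(1,0)->EXIT
Step 4: p0:escaped | p1:(1,1)->(1,0)->EXIT | p2:escaped
Exit steps: [2, 4, 3]
First to escape: p0 at step 2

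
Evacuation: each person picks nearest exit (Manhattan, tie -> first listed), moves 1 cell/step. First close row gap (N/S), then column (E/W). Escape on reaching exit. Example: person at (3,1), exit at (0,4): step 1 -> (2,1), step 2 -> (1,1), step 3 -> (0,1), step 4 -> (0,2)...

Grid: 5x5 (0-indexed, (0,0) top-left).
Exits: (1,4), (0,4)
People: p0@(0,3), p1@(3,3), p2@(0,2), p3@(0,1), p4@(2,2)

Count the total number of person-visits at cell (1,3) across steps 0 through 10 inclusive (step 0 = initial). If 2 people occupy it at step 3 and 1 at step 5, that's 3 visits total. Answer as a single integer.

Answer: 2

Derivation:
Step 0: p0@(0,3) p1@(3,3) p2@(0,2) p3@(0,1) p4@(2,2) -> at (1,3): 0 [-], cum=0
Step 1: p0@ESC p1@(2,3) p2@(0,3) p3@(0,2) p4@(1,2) -> at (1,3): 0 [-], cum=0
Step 2: p0@ESC p1@(1,3) p2@ESC p3@(0,3) p4@(1,3) -> at (1,3): 2 [p1,p4], cum=2
Step 3: p0@ESC p1@ESC p2@ESC p3@ESC p4@ESC -> at (1,3): 0 [-], cum=2
Total visits = 2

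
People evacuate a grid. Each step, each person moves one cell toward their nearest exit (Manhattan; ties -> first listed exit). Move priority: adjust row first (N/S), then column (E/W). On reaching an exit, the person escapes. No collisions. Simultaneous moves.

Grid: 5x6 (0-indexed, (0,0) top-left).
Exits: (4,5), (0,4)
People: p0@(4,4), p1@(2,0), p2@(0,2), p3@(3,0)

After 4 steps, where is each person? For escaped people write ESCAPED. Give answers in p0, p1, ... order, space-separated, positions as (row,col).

Step 1: p0:(4,4)->(4,5)->EXIT | p1:(2,0)->(1,0) | p2:(0,2)->(0,3) | p3:(3,0)->(4,0)
Step 2: p0:escaped | p1:(1,0)->(0,0) | p2:(0,3)->(0,4)->EXIT | p3:(4,0)->(4,1)
Step 3: p0:escaped | p1:(0,0)->(0,1) | p2:escaped | p3:(4,1)->(4,2)
Step 4: p0:escaped | p1:(0,1)->(0,2) | p2:escaped | p3:(4,2)->(4,3)

ESCAPED (0,2) ESCAPED (4,3)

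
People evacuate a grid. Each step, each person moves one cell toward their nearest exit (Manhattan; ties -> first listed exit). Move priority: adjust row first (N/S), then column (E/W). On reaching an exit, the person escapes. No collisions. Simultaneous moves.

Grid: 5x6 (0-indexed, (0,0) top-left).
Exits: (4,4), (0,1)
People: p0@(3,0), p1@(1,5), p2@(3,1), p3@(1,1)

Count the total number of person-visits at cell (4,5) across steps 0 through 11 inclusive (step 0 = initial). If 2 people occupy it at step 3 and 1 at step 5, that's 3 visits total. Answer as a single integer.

Step 0: p0@(3,0) p1@(1,5) p2@(3,1) p3@(1,1) -> at (4,5): 0 [-], cum=0
Step 1: p0@(2,0) p1@(2,5) p2@(2,1) p3@ESC -> at (4,5): 0 [-], cum=0
Step 2: p0@(1,0) p1@(3,5) p2@(1,1) p3@ESC -> at (4,5): 0 [-], cum=0
Step 3: p0@(0,0) p1@(4,5) p2@ESC p3@ESC -> at (4,5): 1 [p1], cum=1
Step 4: p0@ESC p1@ESC p2@ESC p3@ESC -> at (4,5): 0 [-], cum=1
Total visits = 1

Answer: 1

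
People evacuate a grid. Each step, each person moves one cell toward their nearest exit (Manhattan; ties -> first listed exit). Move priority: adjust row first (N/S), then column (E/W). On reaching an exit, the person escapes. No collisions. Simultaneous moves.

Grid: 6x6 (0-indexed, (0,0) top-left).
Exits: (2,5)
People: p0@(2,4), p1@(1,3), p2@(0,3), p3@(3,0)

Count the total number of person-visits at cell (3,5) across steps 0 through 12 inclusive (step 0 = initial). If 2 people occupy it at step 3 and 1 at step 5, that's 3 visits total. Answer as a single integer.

Step 0: p0@(2,4) p1@(1,3) p2@(0,3) p3@(3,0) -> at (3,5): 0 [-], cum=0
Step 1: p0@ESC p1@(2,3) p2@(1,3) p3@(2,0) -> at (3,5): 0 [-], cum=0
Step 2: p0@ESC p1@(2,4) p2@(2,3) p3@(2,1) -> at (3,5): 0 [-], cum=0
Step 3: p0@ESC p1@ESC p2@(2,4) p3@(2,2) -> at (3,5): 0 [-], cum=0
Step 4: p0@ESC p1@ESC p2@ESC p3@(2,3) -> at (3,5): 0 [-], cum=0
Step 5: p0@ESC p1@ESC p2@ESC p3@(2,4) -> at (3,5): 0 [-], cum=0
Step 6: p0@ESC p1@ESC p2@ESC p3@ESC -> at (3,5): 0 [-], cum=0
Total visits = 0

Answer: 0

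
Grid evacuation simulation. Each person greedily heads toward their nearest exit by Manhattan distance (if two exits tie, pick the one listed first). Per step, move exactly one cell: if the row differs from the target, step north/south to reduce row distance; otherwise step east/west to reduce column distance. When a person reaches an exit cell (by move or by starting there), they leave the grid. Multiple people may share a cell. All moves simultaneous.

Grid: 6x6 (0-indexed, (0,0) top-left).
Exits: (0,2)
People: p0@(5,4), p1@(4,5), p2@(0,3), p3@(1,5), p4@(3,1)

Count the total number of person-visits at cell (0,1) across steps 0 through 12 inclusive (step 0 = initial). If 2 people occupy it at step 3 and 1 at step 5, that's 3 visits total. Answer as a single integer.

Answer: 1

Derivation:
Step 0: p0@(5,4) p1@(4,5) p2@(0,3) p3@(1,5) p4@(3,1) -> at (0,1): 0 [-], cum=0
Step 1: p0@(4,4) p1@(3,5) p2@ESC p3@(0,5) p4@(2,1) -> at (0,1): 0 [-], cum=0
Step 2: p0@(3,4) p1@(2,5) p2@ESC p3@(0,4) p4@(1,1) -> at (0,1): 0 [-], cum=0
Step 3: p0@(2,4) p1@(1,5) p2@ESC p3@(0,3) p4@(0,1) -> at (0,1): 1 [p4], cum=1
Step 4: p0@(1,4) p1@(0,5) p2@ESC p3@ESC p4@ESC -> at (0,1): 0 [-], cum=1
Step 5: p0@(0,4) p1@(0,4) p2@ESC p3@ESC p4@ESC -> at (0,1): 0 [-], cum=1
Step 6: p0@(0,3) p1@(0,3) p2@ESC p3@ESC p4@ESC -> at (0,1): 0 [-], cum=1
Step 7: p0@ESC p1@ESC p2@ESC p3@ESC p4@ESC -> at (0,1): 0 [-], cum=1
Total visits = 1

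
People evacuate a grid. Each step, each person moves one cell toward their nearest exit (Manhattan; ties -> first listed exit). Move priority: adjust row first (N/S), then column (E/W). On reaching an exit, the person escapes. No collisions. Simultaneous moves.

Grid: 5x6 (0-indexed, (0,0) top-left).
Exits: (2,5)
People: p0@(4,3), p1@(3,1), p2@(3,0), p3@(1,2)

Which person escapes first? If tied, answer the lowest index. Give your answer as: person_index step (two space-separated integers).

Answer: 0 4

Derivation:
Step 1: p0:(4,3)->(3,3) | p1:(3,1)->(2,1) | p2:(3,0)->(2,0) | p3:(1,2)->(2,2)
Step 2: p0:(3,3)->(2,3) | p1:(2,1)->(2,2) | p2:(2,0)->(2,1) | p3:(2,2)->(2,3)
Step 3: p0:(2,3)->(2,4) | p1:(2,2)->(2,3) | p2:(2,1)->(2,2) | p3:(2,3)->(2,4)
Step 4: p0:(2,4)->(2,5)->EXIT | p1:(2,3)->(2,4) | p2:(2,2)->(2,3) | p3:(2,4)->(2,5)->EXIT
Step 5: p0:escaped | p1:(2,4)->(2,5)->EXIT | p2:(2,3)->(2,4) | p3:escaped
Step 6: p0:escaped | p1:escaped | p2:(2,4)->(2,5)->EXIT | p3:escaped
Exit steps: [4, 5, 6, 4]
First to escape: p0 at step 4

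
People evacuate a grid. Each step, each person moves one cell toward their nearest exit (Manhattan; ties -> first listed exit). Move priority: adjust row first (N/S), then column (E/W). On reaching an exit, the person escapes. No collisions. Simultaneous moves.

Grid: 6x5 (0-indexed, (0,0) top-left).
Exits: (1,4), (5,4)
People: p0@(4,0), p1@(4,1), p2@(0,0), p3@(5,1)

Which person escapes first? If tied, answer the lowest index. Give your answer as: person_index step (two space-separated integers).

Answer: 3 3

Derivation:
Step 1: p0:(4,0)->(5,0) | p1:(4,1)->(5,1) | p2:(0,0)->(1,0) | p3:(5,1)->(5,2)
Step 2: p0:(5,0)->(5,1) | p1:(5,1)->(5,2) | p2:(1,0)->(1,1) | p3:(5,2)->(5,3)
Step 3: p0:(5,1)->(5,2) | p1:(5,2)->(5,3) | p2:(1,1)->(1,2) | p3:(5,3)->(5,4)->EXIT
Step 4: p0:(5,2)->(5,3) | p1:(5,3)->(5,4)->EXIT | p2:(1,2)->(1,3) | p3:escaped
Step 5: p0:(5,3)->(5,4)->EXIT | p1:escaped | p2:(1,3)->(1,4)->EXIT | p3:escaped
Exit steps: [5, 4, 5, 3]
First to escape: p3 at step 3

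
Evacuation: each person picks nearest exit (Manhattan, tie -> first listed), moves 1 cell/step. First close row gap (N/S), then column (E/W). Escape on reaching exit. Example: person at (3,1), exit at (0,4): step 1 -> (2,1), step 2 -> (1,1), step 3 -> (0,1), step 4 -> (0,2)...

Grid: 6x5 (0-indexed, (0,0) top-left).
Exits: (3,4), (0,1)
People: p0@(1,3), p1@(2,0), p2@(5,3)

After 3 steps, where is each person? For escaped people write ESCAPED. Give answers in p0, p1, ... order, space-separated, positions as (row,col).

Step 1: p0:(1,3)->(2,3) | p1:(2,0)->(1,0) | p2:(5,3)->(4,3)
Step 2: p0:(2,3)->(3,3) | p1:(1,0)->(0,0) | p2:(4,3)->(3,3)
Step 3: p0:(3,3)->(3,4)->EXIT | p1:(0,0)->(0,1)->EXIT | p2:(3,3)->(3,4)->EXIT

ESCAPED ESCAPED ESCAPED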